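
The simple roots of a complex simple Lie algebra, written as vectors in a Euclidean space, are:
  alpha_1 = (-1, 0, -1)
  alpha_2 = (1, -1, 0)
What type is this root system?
Compute the Cartan integers a_ij = 2(alpha_i, alpha_j)/(alpha_j, alpha_j); the resulting 2x2 Cartan matrix is
[[2, -1], [-1, 2]].
All simple roots have the same length, so the diagram is simply laced. The associated Dynkin diagram is a chain of 2 nodes with single edges (A_2), so the type is A_2 (the algebra sl(3)).

A_2 (sl(3))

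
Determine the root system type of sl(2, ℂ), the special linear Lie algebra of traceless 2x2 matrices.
A_1

This is sl(2), which has dimension 2^2 - 1 = 3 and rank 2 - 1 = 1 (a Cartan subalgebra is the diagonal traceless matrices). In the classification of classical Lie algebras, the special linear algebra sl(n+1) has type A_n; here n = 1, so the Dynkin diagram is a chain of 1 nodes with single edges (A_1). Hence the type is A_1.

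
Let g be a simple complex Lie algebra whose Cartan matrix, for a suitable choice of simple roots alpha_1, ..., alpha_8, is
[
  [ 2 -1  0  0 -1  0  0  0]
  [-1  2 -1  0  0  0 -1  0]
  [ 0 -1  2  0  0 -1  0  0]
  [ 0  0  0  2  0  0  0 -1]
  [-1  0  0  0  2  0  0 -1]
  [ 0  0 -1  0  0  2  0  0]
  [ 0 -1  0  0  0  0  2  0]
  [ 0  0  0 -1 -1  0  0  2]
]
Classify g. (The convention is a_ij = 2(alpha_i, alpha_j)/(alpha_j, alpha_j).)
The matrix has rank 8 with 2's on the diagonal. Reading the off-diagonal entries as Dynkin edges (a single edge where a_ij = a_ji = -1; a double or triple edge where a_ij * a_ji = 2 or 3), the diagram is a chain of 7 nodes with one extra node attached to the third node from one end (E_8). One simple-root ordering that puts it in standard form is (alpha_6, alpha_7, alpha_3, alpha_2, alpha_1, alpha_5, alpha_8, alpha_4). So the algebra is type E_8.

type E_8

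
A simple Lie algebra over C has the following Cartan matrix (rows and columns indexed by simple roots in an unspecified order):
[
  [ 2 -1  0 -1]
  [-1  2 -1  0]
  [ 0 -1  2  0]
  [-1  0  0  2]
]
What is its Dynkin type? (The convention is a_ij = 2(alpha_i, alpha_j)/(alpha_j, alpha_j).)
A_4 (sl(5))

The matrix has rank 4 with 2's on the diagonal. Reading the off-diagonal entries as Dynkin edges (a single edge where a_ij = a_ji = -1; a double or triple edge where a_ij * a_ji = 2 or 3), the diagram is a chain of 4 nodes with single edges (A_4). One simple-root ordering that puts it in standard form is (alpha_3, alpha_2, alpha_1, alpha_4). So the algebra is type A_4, i.e. sl(5).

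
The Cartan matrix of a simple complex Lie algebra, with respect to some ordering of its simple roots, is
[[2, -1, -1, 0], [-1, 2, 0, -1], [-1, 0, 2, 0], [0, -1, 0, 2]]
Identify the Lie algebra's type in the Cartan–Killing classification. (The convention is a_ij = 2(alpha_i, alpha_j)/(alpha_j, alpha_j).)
type A_4

The matrix has rank 4 with 2's on the diagonal. Reading the off-diagonal entries as Dynkin edges (a single edge where a_ij = a_ji = -1; a double or triple edge where a_ij * a_ji = 2 or 3), the diagram is a chain of 4 nodes with single edges (A_4). One simple-root ordering that puts it in standard form is (alpha_4, alpha_2, alpha_1, alpha_3). So the algebra is type A_4, i.e. sl(5).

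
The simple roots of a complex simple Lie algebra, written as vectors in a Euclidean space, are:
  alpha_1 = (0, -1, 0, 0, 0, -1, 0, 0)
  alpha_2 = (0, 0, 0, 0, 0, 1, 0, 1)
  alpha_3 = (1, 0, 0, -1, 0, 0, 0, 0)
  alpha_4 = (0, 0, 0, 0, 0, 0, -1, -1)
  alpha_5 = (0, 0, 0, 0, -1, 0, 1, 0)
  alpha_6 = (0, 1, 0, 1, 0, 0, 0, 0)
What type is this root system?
Compute the Cartan integers a_ij = 2(alpha_i, alpha_j)/(alpha_j, alpha_j); the resulting 6x6 Cartan matrix is
[[2, -1, 0, 0, 0, -1], [-1, 2, 0, -1, 0, 0], [0, 0, 2, 0, 0, -1], [0, -1, 0, 2, -1, 0], [0, 0, 0, -1, 2, 0], [-1, 0, -1, 0, 0, 2]].
All simple roots have the same length, so the diagram is simply laced. The associated Dynkin diagram is a chain of 6 nodes with single edges (A_6), so the type is A_6 (the algebra sl(7)).

A_6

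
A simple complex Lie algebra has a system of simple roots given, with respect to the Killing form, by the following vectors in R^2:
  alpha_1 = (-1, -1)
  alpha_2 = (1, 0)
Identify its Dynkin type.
B_2

Compute the Cartan integers a_ij = 2(alpha_i, alpha_j)/(alpha_j, alpha_j); the resulting 2x2 Cartan matrix is
[[2, -2], [-1, 2]].
The roots have two lengths (squared-length ratio 2:1); the short ones are alpha_{2}. The associated Dynkin diagram is a chain of 2 nodes with a double edge at one end; the terminal node there is the unique short simple root (B_2), so the type is B_2 (the algebra so(5)).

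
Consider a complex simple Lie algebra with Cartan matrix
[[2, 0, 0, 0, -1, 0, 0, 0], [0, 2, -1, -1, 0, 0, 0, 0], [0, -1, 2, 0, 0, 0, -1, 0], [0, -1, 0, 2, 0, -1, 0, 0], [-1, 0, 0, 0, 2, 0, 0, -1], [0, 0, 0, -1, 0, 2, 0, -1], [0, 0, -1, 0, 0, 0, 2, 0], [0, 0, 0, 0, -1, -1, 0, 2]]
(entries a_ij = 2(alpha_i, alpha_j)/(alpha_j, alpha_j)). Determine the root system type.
A8

The matrix has rank 8 with 2's on the diagonal. Reading the off-diagonal entries as Dynkin edges (a single edge where a_ij = a_ji = -1; a double or triple edge where a_ij * a_ji = 2 or 3), the diagram is a chain of 8 nodes with single edges (A_8). One simple-root ordering that puts it in standard form is (alpha_1, alpha_5, alpha_8, alpha_6, alpha_4, alpha_2, alpha_3, alpha_7). So the algebra is type A_8, i.e. sl(9).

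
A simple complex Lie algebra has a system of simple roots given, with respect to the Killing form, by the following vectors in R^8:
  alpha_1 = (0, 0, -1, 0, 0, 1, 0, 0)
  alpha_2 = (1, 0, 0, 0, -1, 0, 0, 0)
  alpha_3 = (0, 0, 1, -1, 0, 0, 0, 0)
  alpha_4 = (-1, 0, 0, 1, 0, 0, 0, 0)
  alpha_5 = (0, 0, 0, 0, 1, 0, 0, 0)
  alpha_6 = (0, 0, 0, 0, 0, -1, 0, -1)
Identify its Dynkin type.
Compute the Cartan integers a_ij = 2(alpha_i, alpha_j)/(alpha_j, alpha_j); the resulting 6x6 Cartan matrix is
[[2, 0, -1, 0, 0, -1], [0, 2, 0, -1, -2, 0], [-1, 0, 2, -1, 0, 0], [0, -1, -1, 2, 0, 0], [0, -1, 0, 0, 2, 0], [-1, 0, 0, 0, 0, 2]].
The roots have two lengths (squared-length ratio 2:1); the short ones are alpha_{5}. The associated Dynkin diagram is a chain of 6 nodes with a double edge at one end; the terminal node there is the unique short simple root (B_6), so the type is B_6 (the algebra so(13)).

B_6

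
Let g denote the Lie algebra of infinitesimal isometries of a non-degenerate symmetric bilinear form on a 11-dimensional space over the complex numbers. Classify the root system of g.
type B_5

This is so(11) with 11 odd, which has dimension 11(11-1)/2 = 55 and rank (11-1)/2 = 5. In the classification of classical Lie algebras, the orthogonal algebra so(2n+1) in an odd number of variables has type B_n; here n = 5, so the Dynkin diagram is a chain of 5 nodes with a double edge at one end; the terminal node there is the unique short simple root (B_5). Hence the type is B_5.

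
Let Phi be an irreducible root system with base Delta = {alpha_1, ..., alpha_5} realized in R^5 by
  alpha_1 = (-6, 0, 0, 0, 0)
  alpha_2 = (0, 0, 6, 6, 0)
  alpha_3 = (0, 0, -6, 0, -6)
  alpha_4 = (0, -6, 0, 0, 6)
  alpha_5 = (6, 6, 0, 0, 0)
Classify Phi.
B_5 (so(11))

Compute the Cartan integers a_ij = 2(alpha_i, alpha_j)/(alpha_j, alpha_j); the resulting 5x5 Cartan matrix is
[[2, 0, 0, 0, -1], [0, 2, -1, 0, 0], [0, -1, 2, -1, 0], [0, 0, -1, 2, -1], [-2, 0, 0, -1, 2]].
The roots have two lengths (squared-length ratio 2:1); the short ones are alpha_{1}. The associated Dynkin diagram is a chain of 5 nodes with a double edge at one end; the terminal node there is the unique short simple root (B_5), so the type is B_5 (the algebra so(11)).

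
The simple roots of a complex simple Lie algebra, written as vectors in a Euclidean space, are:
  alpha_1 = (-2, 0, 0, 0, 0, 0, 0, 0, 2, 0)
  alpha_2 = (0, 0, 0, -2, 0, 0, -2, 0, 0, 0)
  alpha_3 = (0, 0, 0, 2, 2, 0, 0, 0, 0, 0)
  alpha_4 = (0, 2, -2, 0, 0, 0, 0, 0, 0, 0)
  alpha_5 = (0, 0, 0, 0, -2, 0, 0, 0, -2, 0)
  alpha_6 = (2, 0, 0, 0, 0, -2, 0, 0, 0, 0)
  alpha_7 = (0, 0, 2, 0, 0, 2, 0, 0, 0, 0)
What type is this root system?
Compute the Cartan integers a_ij = 2(alpha_i, alpha_j)/(alpha_j, alpha_j); the resulting 7x7 Cartan matrix is
[[2, 0, 0, 0, -1, -1, 0], [0, 2, -1, 0, 0, 0, 0], [0, -1, 2, 0, -1, 0, 0], [0, 0, 0, 2, 0, 0, -1], [-1, 0, -1, 0, 2, 0, 0], [-1, 0, 0, 0, 0, 2, -1], [0, 0, 0, -1, 0, -1, 2]].
All simple roots have the same length, so the diagram is simply laced. The associated Dynkin diagram is a chain of 7 nodes with single edges (A_7), so the type is A_7 (the algebra sl(8)).

A7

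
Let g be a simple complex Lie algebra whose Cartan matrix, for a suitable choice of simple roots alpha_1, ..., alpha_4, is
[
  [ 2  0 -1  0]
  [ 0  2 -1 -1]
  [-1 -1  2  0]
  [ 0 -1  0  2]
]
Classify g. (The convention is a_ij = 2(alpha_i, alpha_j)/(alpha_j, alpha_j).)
A_4 (sl(5))

The matrix has rank 4 with 2's on the diagonal. Reading the off-diagonal entries as Dynkin edges (a single edge where a_ij = a_ji = -1; a double or triple edge where a_ij * a_ji = 2 or 3), the diagram is a chain of 4 nodes with single edges (A_4). One simple-root ordering that puts it in standard form is (alpha_1, alpha_3, alpha_2, alpha_4). So the algebra is type A_4, i.e. sl(5).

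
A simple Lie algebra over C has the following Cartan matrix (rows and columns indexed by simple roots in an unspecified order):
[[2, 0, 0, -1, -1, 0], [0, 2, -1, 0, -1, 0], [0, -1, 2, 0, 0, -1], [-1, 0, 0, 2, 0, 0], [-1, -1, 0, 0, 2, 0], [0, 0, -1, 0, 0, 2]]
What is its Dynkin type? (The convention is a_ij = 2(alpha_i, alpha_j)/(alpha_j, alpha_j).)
A_6 (sl(7))

The matrix has rank 6 with 2's on the diagonal. Reading the off-diagonal entries as Dynkin edges (a single edge where a_ij = a_ji = -1; a double or triple edge where a_ij * a_ji = 2 or 3), the diagram is a chain of 6 nodes with single edges (A_6). One simple-root ordering that puts it in standard form is (alpha_6, alpha_3, alpha_2, alpha_5, alpha_1, alpha_4). So the algebra is type A_6, i.e. sl(7).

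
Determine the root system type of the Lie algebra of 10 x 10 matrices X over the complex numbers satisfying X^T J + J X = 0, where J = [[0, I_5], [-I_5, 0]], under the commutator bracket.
This is sp(10), which has dimension 10(10+1)/2 = 55 and rank 10/2 = 5. In the classification of classical Lie algebras, the symplectic algebra sp(2n) has type C_n; here n = 5, so the Dynkin diagram is a chain of 5 nodes with a double edge at one end; the terminal node there is the unique long simple root (C_5). Hence the type is C_5.

type C_5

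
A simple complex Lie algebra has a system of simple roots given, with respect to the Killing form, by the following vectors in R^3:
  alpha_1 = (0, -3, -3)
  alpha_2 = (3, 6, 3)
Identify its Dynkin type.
Compute the Cartan integers a_ij = 2(alpha_i, alpha_j)/(alpha_j, alpha_j); the resulting 2x2 Cartan matrix is
[[2, -1], [-3, 2]].
The roots have two lengths (squared-length ratio 3:1); the short ones are alpha_{1}. The associated Dynkin diagram is two nodes joined by a triple edge (G_2), so the type is G_2.

G_2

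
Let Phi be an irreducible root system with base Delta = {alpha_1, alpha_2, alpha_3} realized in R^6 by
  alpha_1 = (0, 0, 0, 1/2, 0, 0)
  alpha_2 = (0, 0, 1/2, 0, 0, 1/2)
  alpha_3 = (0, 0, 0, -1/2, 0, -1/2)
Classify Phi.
Compute the Cartan integers a_ij = 2(alpha_i, alpha_j)/(alpha_j, alpha_j); the resulting 3x3 Cartan matrix is
[[2, 0, -1], [0, 2, -1], [-2, -1, 2]].
The roots have two lengths (squared-length ratio 2:1); the short ones are alpha_{1}. The associated Dynkin diagram is a chain of 3 nodes with a double edge at one end; the terminal node there is the unique short simple root (B_3), so the type is B_3 (the algebra so(7)).

B_3 (so(7))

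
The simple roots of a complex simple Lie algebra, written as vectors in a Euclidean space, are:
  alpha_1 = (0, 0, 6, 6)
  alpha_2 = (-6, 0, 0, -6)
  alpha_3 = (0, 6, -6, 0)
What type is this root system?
A_3

Compute the Cartan integers a_ij = 2(alpha_i, alpha_j)/(alpha_j, alpha_j); the resulting 3x3 Cartan matrix is
[[2, -1, -1], [-1, 2, 0], [-1, 0, 2]].
All simple roots have the same length, so the diagram is simply laced. The associated Dynkin diagram is a chain of 3 nodes with single edges (A_3), so the type is A_3 (the algebra sl(4)).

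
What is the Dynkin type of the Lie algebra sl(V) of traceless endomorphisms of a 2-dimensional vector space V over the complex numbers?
This is sl(2), which has dimension 2^2 - 1 = 3 and rank 2 - 1 = 1 (a Cartan subalgebra is the diagonal traceless matrices). In the classification of classical Lie algebras, the special linear algebra sl(n+1) has type A_n; here n = 1, so the Dynkin diagram is a chain of 1 nodes with single edges (A_1). Hence the type is A_1.

type A_1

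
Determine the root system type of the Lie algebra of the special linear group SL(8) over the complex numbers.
A_7 (sl(8))

This is sl(8), which has dimension 8^2 - 1 = 63 and rank 8 - 1 = 7 (a Cartan subalgebra is the diagonal traceless matrices). In the classification of classical Lie algebras, the special linear algebra sl(n+1) has type A_n; here n = 7, so the Dynkin diagram is a chain of 7 nodes with single edges (A_7). Hence the type is A_7.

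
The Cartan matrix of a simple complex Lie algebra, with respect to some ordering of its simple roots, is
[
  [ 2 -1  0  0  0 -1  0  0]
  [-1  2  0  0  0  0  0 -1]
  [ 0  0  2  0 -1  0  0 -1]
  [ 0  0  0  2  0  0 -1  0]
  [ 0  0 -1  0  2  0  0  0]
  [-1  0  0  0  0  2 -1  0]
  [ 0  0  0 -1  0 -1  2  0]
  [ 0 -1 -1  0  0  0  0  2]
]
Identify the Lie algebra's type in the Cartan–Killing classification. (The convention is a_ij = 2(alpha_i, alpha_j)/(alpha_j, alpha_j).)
The matrix has rank 8 with 2's on the diagonal. Reading the off-diagonal entries as Dynkin edges (a single edge where a_ij = a_ji = -1; a double or triple edge where a_ij * a_ji = 2 or 3), the diagram is a chain of 8 nodes with single edges (A_8). One simple-root ordering that puts it in standard form is (alpha_4, alpha_7, alpha_6, alpha_1, alpha_2, alpha_8, alpha_3, alpha_5). So the algebra is type A_8, i.e. sl(9).

A_8 (sl(9))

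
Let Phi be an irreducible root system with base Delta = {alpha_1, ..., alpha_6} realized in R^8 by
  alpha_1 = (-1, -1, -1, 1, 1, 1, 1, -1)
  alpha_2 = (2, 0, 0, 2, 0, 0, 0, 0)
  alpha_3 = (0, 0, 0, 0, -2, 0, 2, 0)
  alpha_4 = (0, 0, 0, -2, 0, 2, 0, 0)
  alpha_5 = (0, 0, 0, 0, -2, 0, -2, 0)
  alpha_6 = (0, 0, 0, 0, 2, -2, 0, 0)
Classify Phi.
Compute the Cartan integers a_ij = 2(alpha_i, alpha_j)/(alpha_j, alpha_j); the resulting 6x6 Cartan matrix is
[[2, 0, 0, 0, -1, 0], [0, 2, 0, -1, 0, 0], [0, 0, 2, 0, 0, -1], [0, -1, 0, 2, 0, -1], [-1, 0, 0, 0, 2, -1], [0, 0, -1, -1, -1, 2]].
All simple roots have the same length, so the diagram is simply laced. The associated Dynkin diagram is a chain of 5 nodes with one extra node attached to the third node from one end (E_6), so the type is E_6.

E_6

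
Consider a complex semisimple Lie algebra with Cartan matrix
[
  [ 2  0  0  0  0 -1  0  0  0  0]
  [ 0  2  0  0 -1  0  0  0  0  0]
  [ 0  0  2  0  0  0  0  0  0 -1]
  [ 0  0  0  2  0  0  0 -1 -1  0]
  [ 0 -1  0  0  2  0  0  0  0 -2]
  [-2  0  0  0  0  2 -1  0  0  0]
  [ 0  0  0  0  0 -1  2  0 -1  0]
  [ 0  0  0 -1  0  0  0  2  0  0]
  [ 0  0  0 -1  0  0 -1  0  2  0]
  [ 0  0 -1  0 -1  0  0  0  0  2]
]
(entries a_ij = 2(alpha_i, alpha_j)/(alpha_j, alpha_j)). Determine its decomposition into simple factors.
The diagram associated to this matrix has two connected components: the simple roots {alpha_1, alpha_4, alpha_6, alpha_7, alpha_8, alpha_9} form a chain of 6 nodes with a double edge at one end; the terminal node there is the unique short simple root (B_6), and {alpha_2, alpha_3, alpha_5, alpha_10} form a chain of 4 nodes with a double edge between the middle two (F_4). A semisimple Lie algebra decomposes uniquely as the direct sum of simple ideals, one per connected component of its Dynkin diagram, so g ≅ B_6 ⊕ F_4 (dimension 78 + 52 = 130).

B_6 (so(13)) ⊕ F_4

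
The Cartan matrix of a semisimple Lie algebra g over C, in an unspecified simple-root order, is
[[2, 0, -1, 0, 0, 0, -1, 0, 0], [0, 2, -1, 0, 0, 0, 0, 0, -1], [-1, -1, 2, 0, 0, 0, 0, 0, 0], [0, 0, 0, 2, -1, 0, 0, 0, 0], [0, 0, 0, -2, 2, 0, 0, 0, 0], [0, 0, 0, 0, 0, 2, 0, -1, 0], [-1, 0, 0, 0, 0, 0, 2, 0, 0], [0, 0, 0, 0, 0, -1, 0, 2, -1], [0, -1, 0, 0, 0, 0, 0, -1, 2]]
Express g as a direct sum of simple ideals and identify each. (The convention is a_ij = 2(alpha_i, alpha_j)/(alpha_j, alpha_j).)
A_7 (sl(8)) ⊕ B_2 (so(5))

The diagram associated to this matrix has two connected components: the simple roots {alpha_1, alpha_2, alpha_3, alpha_6, alpha_7, alpha_8, alpha_9} form a chain of 7 nodes with single edges (A_7), and {alpha_4, alpha_5} form a chain of 2 nodes with a double edge at one end; the terminal node there is the unique short simple root (B_2). A semisimple Lie algebra decomposes uniquely as the direct sum of simple ideals, one per connected component of its Dynkin diagram, so g ≅ A_7 ⊕ B_2 (dimension 63 + 10 = 73).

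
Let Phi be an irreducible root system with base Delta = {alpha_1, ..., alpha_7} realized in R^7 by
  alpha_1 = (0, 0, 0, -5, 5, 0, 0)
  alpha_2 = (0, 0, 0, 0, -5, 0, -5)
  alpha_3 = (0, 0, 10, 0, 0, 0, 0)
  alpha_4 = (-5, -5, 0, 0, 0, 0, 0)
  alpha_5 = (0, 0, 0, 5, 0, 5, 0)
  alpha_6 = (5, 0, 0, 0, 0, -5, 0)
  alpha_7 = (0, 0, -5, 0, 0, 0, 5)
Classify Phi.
C7

Compute the Cartan integers a_ij = 2(alpha_i, alpha_j)/(alpha_j, alpha_j); the resulting 7x7 Cartan matrix is
[[2, -1, 0, 0, -1, 0, 0], [-1, 2, 0, 0, 0, 0, -1], [0, 0, 2, 0, 0, 0, -2], [0, 0, 0, 2, 0, -1, 0], [-1, 0, 0, 0, 2, -1, 0], [0, 0, 0, -1, -1, 2, 0], [0, -1, -1, 0, 0, 0, 2]].
The roots have two lengths (squared-length ratio 2:1); the short ones are alpha_{1,2,4,5,6,7}. The associated Dynkin diagram is a chain of 7 nodes with a double edge at one end; the terminal node there is the unique long simple root (C_7), so the type is C_7 (the algebra sp(14)).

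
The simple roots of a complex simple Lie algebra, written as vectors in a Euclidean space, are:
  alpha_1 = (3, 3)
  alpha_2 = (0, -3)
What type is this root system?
B_2

Compute the Cartan integers a_ij = 2(alpha_i, alpha_j)/(alpha_j, alpha_j); the resulting 2x2 Cartan matrix is
[[2, -2], [-1, 2]].
The roots have two lengths (squared-length ratio 2:1); the short ones are alpha_{2}. The associated Dynkin diagram is a chain of 2 nodes with a double edge at one end; the terminal node there is the unique short simple root (B_2), so the type is B_2 (the algebra so(5)).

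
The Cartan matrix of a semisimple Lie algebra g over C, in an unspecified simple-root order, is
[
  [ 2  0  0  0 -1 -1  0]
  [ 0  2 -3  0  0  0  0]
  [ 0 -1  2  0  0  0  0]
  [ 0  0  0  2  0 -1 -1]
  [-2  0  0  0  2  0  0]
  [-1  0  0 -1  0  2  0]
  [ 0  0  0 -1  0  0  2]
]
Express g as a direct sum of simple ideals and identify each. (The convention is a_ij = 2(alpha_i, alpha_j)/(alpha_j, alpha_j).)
The diagram associated to this matrix has two connected components: the simple roots {alpha_1, alpha_4, alpha_5, alpha_6, alpha_7} form a chain of 5 nodes with a double edge at one end; the terminal node there is the unique long simple root (C_5), and {alpha_2, alpha_3} form two nodes joined by a triple edge (G_2). A semisimple Lie algebra decomposes uniquely as the direct sum of simple ideals, one per connected component of its Dynkin diagram, so g ≅ C_5 ⊕ G_2 (dimension 55 + 14 = 69).

C_5 (sp(10)) + G_2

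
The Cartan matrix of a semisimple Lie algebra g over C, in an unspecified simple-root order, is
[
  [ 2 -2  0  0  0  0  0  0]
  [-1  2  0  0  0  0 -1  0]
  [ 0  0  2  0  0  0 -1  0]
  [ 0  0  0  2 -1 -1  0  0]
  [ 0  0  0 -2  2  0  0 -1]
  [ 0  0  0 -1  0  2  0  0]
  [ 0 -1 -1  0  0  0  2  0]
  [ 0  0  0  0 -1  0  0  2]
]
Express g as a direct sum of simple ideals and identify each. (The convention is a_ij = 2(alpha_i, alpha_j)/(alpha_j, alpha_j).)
The diagram associated to this matrix has two connected components: the simple roots {alpha_1, alpha_2, alpha_3, alpha_7} form a chain of 4 nodes with a double edge at one end; the terminal node there is the unique long simple root (C_4), and {alpha_4, alpha_5, alpha_6, alpha_8} form a chain of 4 nodes with a double edge between the middle two (F_4). A semisimple Lie algebra decomposes uniquely as the direct sum of simple ideals, one per connected component of its Dynkin diagram, so g ≅ C_4 ⊕ F_4 (dimension 36 + 52 = 88).

C_4 + F_4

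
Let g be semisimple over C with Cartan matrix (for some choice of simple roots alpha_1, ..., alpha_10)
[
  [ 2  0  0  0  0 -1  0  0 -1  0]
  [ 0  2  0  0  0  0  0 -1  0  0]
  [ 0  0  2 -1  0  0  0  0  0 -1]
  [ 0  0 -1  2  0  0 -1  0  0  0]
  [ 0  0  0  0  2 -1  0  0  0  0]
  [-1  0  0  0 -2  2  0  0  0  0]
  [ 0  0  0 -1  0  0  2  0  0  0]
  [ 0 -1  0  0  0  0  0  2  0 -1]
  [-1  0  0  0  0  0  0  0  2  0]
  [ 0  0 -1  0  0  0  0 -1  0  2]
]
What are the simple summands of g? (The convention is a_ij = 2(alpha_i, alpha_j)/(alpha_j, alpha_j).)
The diagram associated to this matrix has two connected components: the simple roots {alpha_2, alpha_3, alpha_4, alpha_7, alpha_8, alpha_10} form a chain of 6 nodes with single edges (A_6), and {alpha_1, alpha_5, alpha_6, alpha_9} form a chain of 4 nodes with a double edge at one end; the terminal node there is the unique short simple root (B_4). A semisimple Lie algebra decomposes uniquely as the direct sum of simple ideals, one per connected component of its Dynkin diagram, so g ≅ A_6 ⊕ B_4 (dimension 48 + 36 = 84).

A_6 + B_4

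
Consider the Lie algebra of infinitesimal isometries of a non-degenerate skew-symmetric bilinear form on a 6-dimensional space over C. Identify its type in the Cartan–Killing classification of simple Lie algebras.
This is sp(6), which has dimension 6(6+1)/2 = 21 and rank 6/2 = 3. In the classification of classical Lie algebras, the symplectic algebra sp(2n) has type C_n; here n = 3, so the Dynkin diagram is a chain of 3 nodes with a double edge at one end; the terminal node there is the unique long simple root (C_3). Hence the type is C_3.

C_3 (sp(6))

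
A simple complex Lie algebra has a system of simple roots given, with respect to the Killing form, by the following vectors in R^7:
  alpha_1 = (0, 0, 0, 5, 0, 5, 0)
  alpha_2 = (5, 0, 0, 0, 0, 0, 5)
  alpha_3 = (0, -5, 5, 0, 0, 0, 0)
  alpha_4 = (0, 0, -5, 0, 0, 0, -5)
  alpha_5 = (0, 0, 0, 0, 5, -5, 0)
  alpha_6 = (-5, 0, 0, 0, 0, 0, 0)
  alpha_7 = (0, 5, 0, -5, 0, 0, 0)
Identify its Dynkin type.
Compute the Cartan integers a_ij = 2(alpha_i, alpha_j)/(alpha_j, alpha_j); the resulting 7x7 Cartan matrix is
[[2, 0, 0, 0, -1, 0, -1], [0, 2, 0, -1, 0, -2, 0], [0, 0, 2, -1, 0, 0, -1], [0, -1, -1, 2, 0, 0, 0], [-1, 0, 0, 0, 2, 0, 0], [0, -1, 0, 0, 0, 2, 0], [-1, 0, -1, 0, 0, 0, 2]].
The roots have two lengths (squared-length ratio 2:1); the short ones are alpha_{6}. The associated Dynkin diagram is a chain of 7 nodes with a double edge at one end; the terminal node there is the unique short simple root (B_7), so the type is B_7 (the algebra so(15)).

type B_7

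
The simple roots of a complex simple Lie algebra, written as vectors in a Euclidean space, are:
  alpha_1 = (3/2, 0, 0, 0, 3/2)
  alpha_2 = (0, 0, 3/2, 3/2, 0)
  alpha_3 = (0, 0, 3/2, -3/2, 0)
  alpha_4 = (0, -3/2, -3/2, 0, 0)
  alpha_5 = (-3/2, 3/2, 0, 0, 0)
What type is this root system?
Compute the Cartan integers a_ij = 2(alpha_i, alpha_j)/(alpha_j, alpha_j); the resulting 5x5 Cartan matrix is
[[2, 0, 0, 0, -1], [0, 2, 0, -1, 0], [0, 0, 2, -1, 0], [0, -1, -1, 2, -1], [-1, 0, 0, -1, 2]].
All simple roots have the same length, so the diagram is simply laced. The associated Dynkin diagram is a chain of 3 nodes with a fork of two nodes at one end (D_5), so the type is D_5 (the algebra so(10)).

D_5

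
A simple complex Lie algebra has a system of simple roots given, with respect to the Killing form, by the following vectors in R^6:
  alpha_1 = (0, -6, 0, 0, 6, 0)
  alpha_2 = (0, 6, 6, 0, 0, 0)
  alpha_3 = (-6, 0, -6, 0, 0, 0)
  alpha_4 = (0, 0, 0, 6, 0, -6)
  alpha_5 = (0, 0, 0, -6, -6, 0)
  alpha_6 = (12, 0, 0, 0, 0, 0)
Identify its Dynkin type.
Compute the Cartan integers a_ij = 2(alpha_i, alpha_j)/(alpha_j, alpha_j); the resulting 6x6 Cartan matrix is
[[2, -1, 0, 0, -1, 0], [-1, 2, -1, 0, 0, 0], [0, -1, 2, 0, 0, -1], [0, 0, 0, 2, -1, 0], [-1, 0, 0, -1, 2, 0], [0, 0, -2, 0, 0, 2]].
The roots have two lengths (squared-length ratio 2:1); the short ones are alpha_{1,2,3,4,5}. The associated Dynkin diagram is a chain of 6 nodes with a double edge at one end; the terminal node there is the unique long simple root (C_6), so the type is C_6 (the algebra sp(12)).

C6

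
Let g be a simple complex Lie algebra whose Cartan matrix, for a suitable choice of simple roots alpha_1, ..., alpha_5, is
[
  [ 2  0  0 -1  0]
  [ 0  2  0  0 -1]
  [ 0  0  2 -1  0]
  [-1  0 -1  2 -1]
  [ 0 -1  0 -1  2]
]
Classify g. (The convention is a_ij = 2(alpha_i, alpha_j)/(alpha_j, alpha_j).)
The matrix has rank 5 with 2's on the diagonal. Reading the off-diagonal entries as Dynkin edges (a single edge where a_ij = a_ji = -1; a double or triple edge where a_ij * a_ji = 2 or 3), the diagram is a chain of 3 nodes with a fork of two nodes at one end (D_5). One simple-root ordering that puts it in standard form is (alpha_2, alpha_5, alpha_4, alpha_3, alpha_1). So the algebra is type D_5, i.e. so(10).

D_5 (so(10))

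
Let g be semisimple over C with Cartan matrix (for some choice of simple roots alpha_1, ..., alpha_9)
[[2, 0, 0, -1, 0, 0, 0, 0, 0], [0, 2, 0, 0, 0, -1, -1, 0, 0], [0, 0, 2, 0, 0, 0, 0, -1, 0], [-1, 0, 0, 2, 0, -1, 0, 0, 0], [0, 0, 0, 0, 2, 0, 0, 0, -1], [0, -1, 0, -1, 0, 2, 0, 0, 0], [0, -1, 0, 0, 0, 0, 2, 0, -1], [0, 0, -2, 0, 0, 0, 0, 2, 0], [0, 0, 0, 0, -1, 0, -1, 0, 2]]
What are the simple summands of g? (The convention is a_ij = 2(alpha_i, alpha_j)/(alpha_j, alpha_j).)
The diagram associated to this matrix has two connected components: the simple roots {alpha_1, alpha_2, alpha_4, alpha_5, alpha_6, alpha_7, alpha_9} form a chain of 7 nodes with single edges (A_7), and {alpha_3, alpha_8} form a chain of 2 nodes with a double edge at one end; the terminal node there is the unique short simple root (B_2). A semisimple Lie algebra decomposes uniquely as the direct sum of simple ideals, one per connected component of its Dynkin diagram, so g ≅ A_7 ⊕ B_2 (dimension 63 + 10 = 73).

A_7 (sl(8)) ⊕ B_2 (so(5))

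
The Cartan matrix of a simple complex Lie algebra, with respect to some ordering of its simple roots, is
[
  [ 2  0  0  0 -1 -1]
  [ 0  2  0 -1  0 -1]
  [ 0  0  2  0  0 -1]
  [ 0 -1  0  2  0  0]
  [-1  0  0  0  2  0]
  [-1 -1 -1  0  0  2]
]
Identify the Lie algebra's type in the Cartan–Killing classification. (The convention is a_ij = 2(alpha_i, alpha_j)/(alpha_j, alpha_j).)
type E_6

The matrix has rank 6 with 2's on the diagonal. Reading the off-diagonal entries as Dynkin edges (a single edge where a_ij = a_ji = -1; a double or triple edge where a_ij * a_ji = 2 or 3), the diagram is a chain of 5 nodes with one extra node attached to the third node from one end (E_6). One simple-root ordering that puts it in standard form is (alpha_5, alpha_3, alpha_1, alpha_6, alpha_2, alpha_4). So the algebra is type E_6.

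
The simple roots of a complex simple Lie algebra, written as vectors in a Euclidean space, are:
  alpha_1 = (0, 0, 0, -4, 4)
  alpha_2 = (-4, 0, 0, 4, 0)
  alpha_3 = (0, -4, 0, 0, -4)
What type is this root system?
Compute the Cartan integers a_ij = 2(alpha_i, alpha_j)/(alpha_j, alpha_j); the resulting 3x3 Cartan matrix is
[[2, -1, -1], [-1, 2, 0], [-1, 0, 2]].
All simple roots have the same length, so the diagram is simply laced. The associated Dynkin diagram is a chain of 3 nodes with single edges (A_3), so the type is A_3 (the algebra sl(4)).

A3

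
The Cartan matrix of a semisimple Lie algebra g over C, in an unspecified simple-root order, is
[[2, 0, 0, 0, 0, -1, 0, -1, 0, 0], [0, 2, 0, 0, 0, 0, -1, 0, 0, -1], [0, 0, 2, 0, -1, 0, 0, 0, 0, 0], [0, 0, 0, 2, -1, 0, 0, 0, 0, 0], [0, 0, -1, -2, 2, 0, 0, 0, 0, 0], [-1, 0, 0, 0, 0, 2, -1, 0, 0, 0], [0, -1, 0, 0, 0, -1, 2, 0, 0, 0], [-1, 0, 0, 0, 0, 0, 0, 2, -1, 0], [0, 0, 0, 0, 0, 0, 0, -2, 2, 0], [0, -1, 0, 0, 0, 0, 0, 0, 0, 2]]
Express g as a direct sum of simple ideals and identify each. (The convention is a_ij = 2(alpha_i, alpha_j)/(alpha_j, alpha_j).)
The diagram associated to this matrix has two connected components: the simple roots {alpha_3, alpha_4, alpha_5} form a chain of 3 nodes with a double edge at one end; the terminal node there is the unique short simple root (B_3), and {alpha_1, alpha_2, alpha_6, alpha_7, alpha_8, alpha_9, alpha_10} form a chain of 7 nodes with a double edge at one end; the terminal node there is the unique long simple root (C_7). A semisimple Lie algebra decomposes uniquely as the direct sum of simple ideals, one per connected component of its Dynkin diagram, so g ≅ B_3 ⊕ C_7 (dimension 21 + 105 = 126).

B3 + C7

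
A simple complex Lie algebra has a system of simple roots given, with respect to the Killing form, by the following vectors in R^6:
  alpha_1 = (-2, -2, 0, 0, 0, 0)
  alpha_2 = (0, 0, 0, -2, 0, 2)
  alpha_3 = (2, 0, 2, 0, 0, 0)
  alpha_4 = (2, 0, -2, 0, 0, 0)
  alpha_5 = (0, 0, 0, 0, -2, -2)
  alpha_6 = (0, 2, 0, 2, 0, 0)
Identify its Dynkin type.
type D_6

Compute the Cartan integers a_ij = 2(alpha_i, alpha_j)/(alpha_j, alpha_j); the resulting 6x6 Cartan matrix is
[[2, 0, -1, -1, 0, -1], [0, 2, 0, 0, -1, -1], [-1, 0, 2, 0, 0, 0], [-1, 0, 0, 2, 0, 0], [0, -1, 0, 0, 2, 0], [-1, -1, 0, 0, 0, 2]].
All simple roots have the same length, so the diagram is simply laced. The associated Dynkin diagram is a chain of 4 nodes with a fork of two nodes at one end (D_6), so the type is D_6 (the algebra so(12)).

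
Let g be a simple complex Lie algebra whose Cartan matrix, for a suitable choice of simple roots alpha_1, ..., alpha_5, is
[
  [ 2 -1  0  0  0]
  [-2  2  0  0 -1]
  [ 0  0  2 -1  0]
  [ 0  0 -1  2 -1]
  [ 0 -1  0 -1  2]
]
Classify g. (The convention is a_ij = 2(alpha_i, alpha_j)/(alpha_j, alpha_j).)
B_5

The matrix has rank 5 with 2's on the diagonal. Reading the off-diagonal entries as Dynkin edges (a single edge where a_ij = a_ji = -1; a double or triple edge where a_ij * a_ji = 2 or 3), the diagram is a chain of 5 nodes with a double edge at one end; the terminal node there is the unique short simple root (B_5). One simple-root ordering that puts it in standard form is (alpha_3, alpha_4, alpha_5, alpha_2, alpha_1). So the algebra is type B_5, i.e. so(11).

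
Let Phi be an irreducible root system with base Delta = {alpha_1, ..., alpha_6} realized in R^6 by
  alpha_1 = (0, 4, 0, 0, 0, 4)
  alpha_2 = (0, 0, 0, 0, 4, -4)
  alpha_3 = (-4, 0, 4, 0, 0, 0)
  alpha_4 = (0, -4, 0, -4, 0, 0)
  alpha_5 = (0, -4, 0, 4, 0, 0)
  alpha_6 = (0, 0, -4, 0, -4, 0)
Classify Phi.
Compute the Cartan integers a_ij = 2(alpha_i, alpha_j)/(alpha_j, alpha_j); the resulting 6x6 Cartan matrix is
[[2, -1, 0, -1, -1, 0], [-1, 2, 0, 0, 0, -1], [0, 0, 2, 0, 0, -1], [-1, 0, 0, 2, 0, 0], [-1, 0, 0, 0, 2, 0], [0, -1, -1, 0, 0, 2]].
All simple roots have the same length, so the diagram is simply laced. The associated Dynkin diagram is a chain of 4 nodes with a fork of two nodes at one end (D_6), so the type is D_6 (the algebra so(12)).

D_6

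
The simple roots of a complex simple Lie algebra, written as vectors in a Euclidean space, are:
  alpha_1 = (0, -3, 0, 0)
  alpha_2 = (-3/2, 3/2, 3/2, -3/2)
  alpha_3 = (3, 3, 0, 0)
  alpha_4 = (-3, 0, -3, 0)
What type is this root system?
Compute the Cartan integers a_ij = 2(alpha_i, alpha_j)/(alpha_j, alpha_j); the resulting 4x4 Cartan matrix is
[[2, -1, -1, 0], [-1, 2, 0, 0], [-2, 0, 2, -1], [0, 0, -1, 2]].
The roots have two lengths (squared-length ratio 2:1); the short ones are alpha_{1,2}. The associated Dynkin diagram is a chain of 4 nodes with a double edge between the middle two (F_4), so the type is F_4.

F4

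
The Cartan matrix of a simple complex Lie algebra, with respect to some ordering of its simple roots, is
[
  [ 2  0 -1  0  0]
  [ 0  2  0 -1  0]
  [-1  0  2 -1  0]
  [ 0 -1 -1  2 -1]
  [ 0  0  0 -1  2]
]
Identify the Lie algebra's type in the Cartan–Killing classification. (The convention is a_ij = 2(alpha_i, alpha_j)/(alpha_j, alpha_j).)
D_5 (so(10))

The matrix has rank 5 with 2's on the diagonal. Reading the off-diagonal entries as Dynkin edges (a single edge where a_ij = a_ji = -1; a double or triple edge where a_ij * a_ji = 2 or 3), the diagram is a chain of 3 nodes with a fork of two nodes at one end (D_5). One simple-root ordering that puts it in standard form is (alpha_1, alpha_3, alpha_4, alpha_5, alpha_2). So the algebra is type D_5, i.e. so(10).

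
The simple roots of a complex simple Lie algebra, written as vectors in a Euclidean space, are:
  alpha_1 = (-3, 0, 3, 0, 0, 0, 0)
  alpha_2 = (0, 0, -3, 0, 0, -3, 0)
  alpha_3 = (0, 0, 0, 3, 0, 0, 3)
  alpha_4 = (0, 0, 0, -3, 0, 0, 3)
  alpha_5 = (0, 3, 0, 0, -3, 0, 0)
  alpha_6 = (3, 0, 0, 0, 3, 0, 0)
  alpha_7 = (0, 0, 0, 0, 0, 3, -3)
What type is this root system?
Compute the Cartan integers a_ij = 2(alpha_i, alpha_j)/(alpha_j, alpha_j); the resulting 7x7 Cartan matrix is
[[2, -1, 0, 0, 0, -1, 0], [-1, 2, 0, 0, 0, 0, -1], [0, 0, 2, 0, 0, 0, -1], [0, 0, 0, 2, 0, 0, -1], [0, 0, 0, 0, 2, -1, 0], [-1, 0, 0, 0, -1, 2, 0], [0, -1, -1, -1, 0, 0, 2]].
All simple roots have the same length, so the diagram is simply laced. The associated Dynkin diagram is a chain of 5 nodes with a fork of two nodes at one end (D_7), so the type is D_7 (the algebra so(14)).

D7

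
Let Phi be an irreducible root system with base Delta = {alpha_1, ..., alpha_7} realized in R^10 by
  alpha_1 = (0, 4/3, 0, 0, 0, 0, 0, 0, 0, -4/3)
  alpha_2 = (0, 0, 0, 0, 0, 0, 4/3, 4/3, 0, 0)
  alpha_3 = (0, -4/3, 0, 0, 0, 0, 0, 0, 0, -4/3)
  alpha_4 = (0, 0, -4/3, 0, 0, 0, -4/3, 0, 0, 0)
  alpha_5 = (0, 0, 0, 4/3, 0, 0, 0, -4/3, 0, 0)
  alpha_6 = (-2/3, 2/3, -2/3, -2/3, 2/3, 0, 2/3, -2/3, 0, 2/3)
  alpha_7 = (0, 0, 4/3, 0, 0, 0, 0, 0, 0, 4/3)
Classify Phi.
Compute the Cartan integers a_ij = 2(alpha_i, alpha_j)/(alpha_j, alpha_j); the resulting 7x7 Cartan matrix is
[[2, 0, 0, 0, 0, 0, -1], [0, 2, 0, -1, -1, 0, 0], [0, 0, 2, 0, 0, -1, -1], [0, -1, 0, 2, 0, 0, -1], [0, -1, 0, 0, 2, 0, 0], [0, 0, -1, 0, 0, 2, 0], [-1, 0, -1, -1, 0, 0, 2]].
All simple roots have the same length, so the diagram is simply laced. The associated Dynkin diagram is a chain of 6 nodes with one extra node attached to the third node from one end (E_7), so the type is E_7.

E_7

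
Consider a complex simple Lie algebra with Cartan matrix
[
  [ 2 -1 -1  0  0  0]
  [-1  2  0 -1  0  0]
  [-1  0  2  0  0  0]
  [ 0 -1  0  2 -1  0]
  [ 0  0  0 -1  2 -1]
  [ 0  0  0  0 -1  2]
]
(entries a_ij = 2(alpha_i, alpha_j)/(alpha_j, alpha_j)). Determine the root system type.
A6

The matrix has rank 6 with 2's on the diagonal. Reading the off-diagonal entries as Dynkin edges (a single edge where a_ij = a_ji = -1; a double or triple edge where a_ij * a_ji = 2 or 3), the diagram is a chain of 6 nodes with single edges (A_6). One simple-root ordering that puts it in standard form is (alpha_3, alpha_1, alpha_2, alpha_4, alpha_5, alpha_6). So the algebra is type A_6, i.e. sl(7).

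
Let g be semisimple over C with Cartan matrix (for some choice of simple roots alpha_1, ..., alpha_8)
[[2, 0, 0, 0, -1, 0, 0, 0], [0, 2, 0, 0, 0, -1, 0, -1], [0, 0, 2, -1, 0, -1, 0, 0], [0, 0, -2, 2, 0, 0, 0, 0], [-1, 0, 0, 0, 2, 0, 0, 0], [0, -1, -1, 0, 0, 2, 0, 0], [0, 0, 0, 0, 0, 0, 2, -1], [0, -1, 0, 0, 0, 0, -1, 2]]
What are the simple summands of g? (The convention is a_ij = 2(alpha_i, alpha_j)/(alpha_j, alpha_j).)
A_2 (sl(3)) ⊕ C_6 (sp(12))

The diagram associated to this matrix has two connected components: the simple roots {alpha_1, alpha_5} form a chain of 2 nodes with single edges (A_2), and {alpha_2, alpha_3, alpha_4, alpha_6, alpha_7, alpha_8} form a chain of 6 nodes with a double edge at one end; the terminal node there is the unique long simple root (C_6). A semisimple Lie algebra decomposes uniquely as the direct sum of simple ideals, one per connected component of its Dynkin diagram, so g ≅ A_2 ⊕ C_6 (dimension 8 + 78 = 86).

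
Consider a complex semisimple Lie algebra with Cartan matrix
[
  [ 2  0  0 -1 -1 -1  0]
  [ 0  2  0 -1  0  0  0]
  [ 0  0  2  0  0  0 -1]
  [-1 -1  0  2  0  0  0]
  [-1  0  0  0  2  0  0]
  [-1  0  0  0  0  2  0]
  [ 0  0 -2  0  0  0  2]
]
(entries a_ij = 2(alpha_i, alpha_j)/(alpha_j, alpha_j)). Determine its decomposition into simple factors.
The diagram associated to this matrix has two connected components: the simple roots {alpha_3, alpha_7} form a chain of 2 nodes with a double edge at one end; the terminal node there is the unique short simple root (B_2), and {alpha_1, alpha_2, alpha_4, alpha_5, alpha_6} form a chain of 3 nodes with a fork of two nodes at one end (D_5). A semisimple Lie algebra decomposes uniquely as the direct sum of simple ideals, one per connected component of its Dynkin diagram, so g ≅ B_2 ⊕ D_5 (dimension 10 + 45 = 55).

B_2 + D_5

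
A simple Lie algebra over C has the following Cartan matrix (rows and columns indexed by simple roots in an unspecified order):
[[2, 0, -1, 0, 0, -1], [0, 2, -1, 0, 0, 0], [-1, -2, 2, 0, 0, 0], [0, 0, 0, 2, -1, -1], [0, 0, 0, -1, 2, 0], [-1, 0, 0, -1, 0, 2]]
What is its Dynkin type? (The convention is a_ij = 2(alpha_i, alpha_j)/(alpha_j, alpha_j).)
The matrix has rank 6 with 2's on the diagonal. Reading the off-diagonal entries as Dynkin edges (a single edge where a_ij = a_ji = -1; a double or triple edge where a_ij * a_ji = 2 or 3), the diagram is a chain of 6 nodes with a double edge at one end; the terminal node there is the unique short simple root (B_6). One simple-root ordering that puts it in standard form is (alpha_5, alpha_4, alpha_6, alpha_1, alpha_3, alpha_2). So the algebra is type B_6, i.e. so(13).

type B_6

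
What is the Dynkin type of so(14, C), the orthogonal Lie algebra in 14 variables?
This is so(14) with 14 even, which has dimension 14(14-1)/2 = 91 and rank 14/2 = 7. In the classification of classical Lie algebras, the orthogonal algebra so(2n) in an even number of variables has type D_n; here n = 7, so the Dynkin diagram is a chain of 5 nodes with a fork of two nodes at one end (D_7). Hence the type is D_7.

D_7 (so(14))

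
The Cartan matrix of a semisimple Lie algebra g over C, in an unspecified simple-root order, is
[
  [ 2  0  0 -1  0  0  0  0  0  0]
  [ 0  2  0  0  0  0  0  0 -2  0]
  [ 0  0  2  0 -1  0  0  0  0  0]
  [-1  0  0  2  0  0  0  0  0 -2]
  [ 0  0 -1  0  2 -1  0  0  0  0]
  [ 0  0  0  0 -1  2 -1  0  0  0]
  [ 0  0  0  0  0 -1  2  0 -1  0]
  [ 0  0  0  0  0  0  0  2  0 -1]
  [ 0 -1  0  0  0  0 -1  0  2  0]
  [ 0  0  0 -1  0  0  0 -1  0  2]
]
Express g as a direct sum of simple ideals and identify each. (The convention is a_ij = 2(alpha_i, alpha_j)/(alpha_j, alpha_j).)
The diagram associated to this matrix has two connected components: the simple roots {alpha_2, alpha_3, alpha_5, alpha_6, alpha_7, alpha_9} form a chain of 6 nodes with a double edge at one end; the terminal node there is the unique long simple root (C_6), and {alpha_1, alpha_4, alpha_8, alpha_10} form a chain of 4 nodes with a double edge between the middle two (F_4). A semisimple Lie algebra decomposes uniquely as the direct sum of simple ideals, one per connected component of its Dynkin diagram, so g ≅ C_6 ⊕ F_4 (dimension 78 + 52 = 130).

C_6 + F_4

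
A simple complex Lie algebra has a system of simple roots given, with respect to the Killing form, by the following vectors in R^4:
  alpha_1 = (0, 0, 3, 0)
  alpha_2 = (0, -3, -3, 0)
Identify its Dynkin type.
type B_2

Compute the Cartan integers a_ij = 2(alpha_i, alpha_j)/(alpha_j, alpha_j); the resulting 2x2 Cartan matrix is
[[2, -1], [-2, 2]].
The roots have two lengths (squared-length ratio 2:1); the short ones are alpha_{1}. The associated Dynkin diagram is a chain of 2 nodes with a double edge at one end; the terminal node there is the unique short simple root (B_2), so the type is B_2 (the algebra so(5)).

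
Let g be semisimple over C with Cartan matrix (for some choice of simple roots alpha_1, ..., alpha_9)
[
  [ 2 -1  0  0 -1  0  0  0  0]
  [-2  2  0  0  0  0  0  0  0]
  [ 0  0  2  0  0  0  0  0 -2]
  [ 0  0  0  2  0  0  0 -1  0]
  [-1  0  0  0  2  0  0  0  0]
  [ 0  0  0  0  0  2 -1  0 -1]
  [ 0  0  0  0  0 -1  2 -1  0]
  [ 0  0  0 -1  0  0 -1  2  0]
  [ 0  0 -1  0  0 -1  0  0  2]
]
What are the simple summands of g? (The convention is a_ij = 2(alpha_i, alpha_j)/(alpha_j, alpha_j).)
The diagram associated to this matrix has two connected components: the simple roots {alpha_1, alpha_2, alpha_5} form a chain of 3 nodes with a double edge at one end; the terminal node there is the unique long simple root (C_3), and {alpha_3, alpha_4, alpha_6, alpha_7, alpha_8, alpha_9} form a chain of 6 nodes with a double edge at one end; the terminal node there is the unique long simple root (C_6). A semisimple Lie algebra decomposes uniquely as the direct sum of simple ideals, one per connected component of its Dynkin diagram, so g ≅ C_3 ⊕ C_6 (dimension 21 + 78 = 99).

C3 ⊕ C6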